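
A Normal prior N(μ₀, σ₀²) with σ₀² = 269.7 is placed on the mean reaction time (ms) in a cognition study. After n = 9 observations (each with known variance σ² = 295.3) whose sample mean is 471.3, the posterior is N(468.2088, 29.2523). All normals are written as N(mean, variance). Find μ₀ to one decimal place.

μ₀ = 442.8

With known observation variance, the Normal–Normal posterior has precision τ_n = τ₀ + n/σ² and mean μ_n = (τ₀μ₀ + (n/σ²)x̄)/τ_n.
Here τ₀ = 1/269.7 = 0.003708 and τ_data = 9/295.3 = 0.030477, so τ_n = 0.034185.
Rearranging for μ₀: μ₀ = (μ_n·τ_n − τ_data·x̄)/τ₀ = (468.2088·0.034185 − 0.030477·471.3) / 0.003708 = 1.641908/0.003708 ≈ 442.8.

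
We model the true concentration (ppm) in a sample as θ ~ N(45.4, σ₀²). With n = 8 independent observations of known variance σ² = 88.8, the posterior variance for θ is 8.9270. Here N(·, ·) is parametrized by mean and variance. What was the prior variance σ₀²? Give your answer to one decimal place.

Posterior precision equals prior precision plus data precision: 1/σ_n² = 1/σ₀² + n/σ².
So 1/σ₀² = 1/8.9270 − 8/88.8 = 0.112020 − 0.090090 = 0.021930.
Hence σ₀² = 1/0.021930 ≈ 45.6.

σ₀² = 45.6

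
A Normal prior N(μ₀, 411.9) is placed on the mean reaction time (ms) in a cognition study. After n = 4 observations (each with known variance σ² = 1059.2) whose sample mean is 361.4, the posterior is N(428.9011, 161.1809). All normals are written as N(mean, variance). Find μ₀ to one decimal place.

With known observation variance, the Normal–Normal posterior has precision τ_n = τ₀ + n/σ² and mean μ_n = (τ₀μ₀ + (n/σ²)x̄)/τ_n.
Here τ₀ = 1/411.9 = 0.002428 and τ_data = 4/1059.2 = 0.003776, so τ_n = 0.006204.
Rearranging for μ₀: μ₀ = (μ_n·τ_n − τ_data·x̄)/τ₀ = (428.9011·0.006204 − 0.003776·361.4) / 0.002428 = 1.296256/0.002428 ≈ 533.9.

μ₀ = 533.9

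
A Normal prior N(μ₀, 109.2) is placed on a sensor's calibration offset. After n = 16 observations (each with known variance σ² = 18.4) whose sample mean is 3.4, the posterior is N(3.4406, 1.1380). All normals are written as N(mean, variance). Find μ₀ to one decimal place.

With known observation variance, the Normal–Normal posterior has precision τ_n = τ₀ + n/σ² and mean μ_n = (τ₀μ₀ + (n/σ²)x̄)/τ_n.
Here τ₀ = 1/109.2 = 0.009158 and τ_data = 16/18.4 = 0.869565, so τ_n = 0.878723.
Rearranging for μ₀: μ₀ = (μ_n·τ_n − τ_data·x̄)/τ₀ = (3.4406·0.878723 − 0.869565·3.4) / 0.009158 = 0.066813/0.009158 ≈ 7.3.

μ₀ = 7.3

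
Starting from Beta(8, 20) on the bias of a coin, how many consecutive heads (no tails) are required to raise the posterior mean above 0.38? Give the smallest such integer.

After k heads and 0 tails the posterior is Beta(8+k, 20), with mean (8+k)/(8+20+k).
Set (8+k)/(28+k) > 0.38 and solve: k > (0.38·28 − 8)/(1 − 0.38) = 4.258.
The smallest integer exceeding 4.258 is 5, and checking k=5: (13)/(33) = 0.3939 > 0.38.

k = 5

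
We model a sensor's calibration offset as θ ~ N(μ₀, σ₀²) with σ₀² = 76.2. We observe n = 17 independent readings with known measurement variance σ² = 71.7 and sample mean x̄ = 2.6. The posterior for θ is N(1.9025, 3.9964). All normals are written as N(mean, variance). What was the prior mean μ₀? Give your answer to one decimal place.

μ₀ = -10.7

With known observation variance, the Normal–Normal posterior has precision τ_n = τ₀ + n/σ² and mean μ_n = (τ₀μ₀ + (n/σ²)x̄)/τ_n.
Here τ₀ = 1/76.2 = 0.013123 and τ_data = 17/71.7 = 0.237099, so τ_n = 0.250222.
Rearranging for μ₀: μ₀ = (μ_n·τ_n − τ_data·x̄)/τ₀ = (1.9025·0.250222 − 0.237099·2.6) / 0.013123 = -0.140410/0.013123 ≈ -10.7.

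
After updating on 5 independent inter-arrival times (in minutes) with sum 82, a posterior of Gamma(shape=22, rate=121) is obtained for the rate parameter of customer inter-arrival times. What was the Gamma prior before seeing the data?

For an exponential likelihood with a Gamma(α, β) prior on the rate, n observations with total T give posterior Gamma(α+n, β+T).
So α = 22 − 5 = 17 and β = 121 − 82 = 39.

Gamma(shape=17, rate=39)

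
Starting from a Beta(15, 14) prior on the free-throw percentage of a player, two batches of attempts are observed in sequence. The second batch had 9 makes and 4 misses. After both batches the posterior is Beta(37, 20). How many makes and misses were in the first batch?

Sequential conjugate updates are equivalent to a single update on the pooled data, so total successes = posterior α − prior α and total failures = posterior β − prior β.
Total across both batches: 37−15=22 makes, 20−14=6 misses.
Subtract the second batch: 22−9=13 makes and 6−4=2 misses.

13 makes and 2 misses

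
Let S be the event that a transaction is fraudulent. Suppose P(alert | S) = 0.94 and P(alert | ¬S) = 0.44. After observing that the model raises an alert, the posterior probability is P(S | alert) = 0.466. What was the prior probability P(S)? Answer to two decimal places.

P(S) = 0.29

In odds form, posterior odds = prior odds × likelihood ratio, so prior odds = posterior odds ÷ LR.
Posterior odds = 0.466/(1−0.466) = 0.8727. LR = 0.94/0.44 = 2.1364.
Prior odds = 0.8727/2.1364 = 0.4085, so P(S) = 0.4085/(1+0.4085) ≈ 0.29.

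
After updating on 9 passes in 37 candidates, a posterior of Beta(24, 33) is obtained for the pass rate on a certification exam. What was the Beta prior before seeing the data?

Beta(15, 5)

Beta is conjugate to the binomial likelihood: posterior = Beta(α+s, β+f).
So α = 24 − 9 = 15 and β = 33 − 28 = 5.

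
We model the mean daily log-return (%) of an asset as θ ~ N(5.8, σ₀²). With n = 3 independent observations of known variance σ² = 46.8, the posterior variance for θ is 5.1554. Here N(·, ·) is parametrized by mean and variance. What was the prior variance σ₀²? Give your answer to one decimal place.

Posterior precision equals prior precision plus data precision: 1/σ_n² = 1/σ₀² + n/σ².
So 1/σ₀² = 1/5.1554 − 3/46.8 = 0.193971 − 0.064103 = 0.129868.
Hence σ₀² = 1/0.129868 ≈ 7.7.

σ₀² = 7.7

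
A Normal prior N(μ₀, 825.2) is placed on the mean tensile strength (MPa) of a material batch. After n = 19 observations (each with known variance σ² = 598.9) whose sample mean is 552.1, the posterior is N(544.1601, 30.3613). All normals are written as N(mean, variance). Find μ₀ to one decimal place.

μ₀ = 336.3

The posterior mean is a precision-weighted average: μ_n = (τ₀μ₀ + τ_data·x̄)/(τ₀+τ_data), with τ₀=1/σ₀² and τ_data=n/σ².
Here τ₀ = 1/825.2 = 0.001212 and τ_data = 19/598.9 = 0.031725, so τ_n = 0.032937.
Rearranging for μ₀: μ₀ = (μ_n·τ_n − τ_data·x̄)/τ₀ = (544.1601·0.032937 − 0.031725·552.1) / 0.001212 = 0.407629/0.001212 ≈ 336.3.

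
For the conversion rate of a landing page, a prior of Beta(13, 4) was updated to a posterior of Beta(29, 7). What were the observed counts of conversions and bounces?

Under Beta–binomial conjugacy the posterior parameters are (a+s, b+f).
Match parameters: s=29−13=16, f=7−4=3.

16 conversions and 3 bounces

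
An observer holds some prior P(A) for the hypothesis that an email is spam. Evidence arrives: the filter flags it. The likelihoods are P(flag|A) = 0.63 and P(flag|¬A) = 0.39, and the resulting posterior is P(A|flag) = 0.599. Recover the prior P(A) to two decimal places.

P(A) = 0.48

Bayes' rule in odds form gives O(A|E) = O(A)·[P(E|A)/P(E|¬A)], hence O(A) = O(A|E)/LR.
Posterior odds = 0.599/(1−0.599) = 1.4938. LR = 0.63/0.39 = 1.6154.
Prior odds = 1.4938/1.6154 = 0.9247, so P(A) = 0.9247/(1+0.9247) ≈ 0.48.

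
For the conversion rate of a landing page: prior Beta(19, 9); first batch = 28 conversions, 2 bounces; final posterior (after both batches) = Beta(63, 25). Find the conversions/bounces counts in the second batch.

Sequential conjugate updates are equivalent to a single update on the pooled data, so total successes = posterior α − prior α and total failures = posterior β − prior β.
Total across both batches: 63−19=44 conversions, 25−9=16 bounces.
Subtract the first batch: 44−28=16 conversions and 16−2=14 bounces.

16 conversions and 14 bounces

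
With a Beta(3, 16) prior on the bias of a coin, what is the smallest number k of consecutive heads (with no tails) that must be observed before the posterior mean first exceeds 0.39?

After k heads and 0 tails the posterior is Beta(3+k, 16), with mean (3+k)/(3+16+k).
Set (3+k)/(19+k) > 0.39 and solve: k > (0.39·19 − 3)/(1 − 0.39) = 7.230.
The smallest integer exceeding 7.230 is 8.

k = 8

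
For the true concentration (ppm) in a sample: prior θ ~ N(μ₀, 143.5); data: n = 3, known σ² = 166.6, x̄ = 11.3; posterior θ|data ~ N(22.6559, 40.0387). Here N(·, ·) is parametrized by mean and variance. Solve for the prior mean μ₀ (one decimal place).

The posterior mean is a precision-weighted average: μ_n = (τ₀μ₀ + τ_data·x̄)/(τ₀+τ_data), with τ₀=1/σ₀² and τ_data=n/σ².
Here τ₀ = 1/143.5 = 0.006969 and τ_data = 3/166.6 = 0.018007, so τ_n = 0.024976.
Rearranging for μ₀: μ₀ = (μ_n·τ_n − τ_data·x̄)/τ₀ = (22.6559·0.024976 − 0.018007·11.3) / 0.006969 = 0.362375/0.006969 ≈ 52.0.

μ₀ = 52.0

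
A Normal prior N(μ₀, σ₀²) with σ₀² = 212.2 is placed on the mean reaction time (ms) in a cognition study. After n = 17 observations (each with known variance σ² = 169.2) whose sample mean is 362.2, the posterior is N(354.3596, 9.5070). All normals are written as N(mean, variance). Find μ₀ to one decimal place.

The posterior mean is a precision-weighted average: μ_n = (τ₀μ₀ + τ_data·x̄)/(τ₀+τ_data), with τ₀=1/σ₀² and τ_data=n/σ².
Here τ₀ = 1/212.2 = 0.004713 and τ_data = 17/169.2 = 0.100473, so τ_n = 0.105186.
Rearranging for μ₀: μ₀ = (μ_n·τ_n − τ_data·x̄)/τ₀ = (354.3596·0.105186 − 0.100473·362.2) / 0.004713 = 0.882348/0.004713 ≈ 187.2.

μ₀ = 187.2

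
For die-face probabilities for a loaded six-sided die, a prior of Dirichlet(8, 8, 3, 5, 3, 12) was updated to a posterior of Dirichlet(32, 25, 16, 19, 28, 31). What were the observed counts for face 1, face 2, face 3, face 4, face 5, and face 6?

counts (24, 17, 13, 14, 25, 19)

For a Dirichlet(α) prior with multinomial counts c, the posterior is Dirichlet(α + c) componentwise.
Counts are posterior − prior componentwise: 32−8=24, 25−8=17, 16−3=13, 19−5=14, 28−3=25, 31−12=19.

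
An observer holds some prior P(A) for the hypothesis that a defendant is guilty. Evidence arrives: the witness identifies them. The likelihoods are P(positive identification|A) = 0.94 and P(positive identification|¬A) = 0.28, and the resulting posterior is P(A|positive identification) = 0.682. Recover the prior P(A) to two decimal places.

In odds form, posterior odds = prior odds × likelihood ratio, so prior odds = posterior odds ÷ LR.
Posterior odds = 0.682/(1−0.682) = 2.1447. LR = 0.94/0.28 = 3.3571.
Prior odds = 2.1447/3.3571 = 0.6389, so P(A) = 0.6389/(1+0.6389) ≈ 0.39.

P(A) = 0.39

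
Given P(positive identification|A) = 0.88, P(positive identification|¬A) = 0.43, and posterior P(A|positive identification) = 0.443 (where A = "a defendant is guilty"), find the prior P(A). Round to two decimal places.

In odds form, posterior odds = prior odds × likelihood ratio, so prior odds = posterior odds ÷ LR.
Posterior odds = 0.443/(1−0.443) = 0.7953. LR = 0.88/0.43 = 2.0465.
Prior odds = 0.7953/2.0465 = 0.3886, so P(A) = 0.3886/(1+0.3886) ≈ 0.28.

P(A) = 0.28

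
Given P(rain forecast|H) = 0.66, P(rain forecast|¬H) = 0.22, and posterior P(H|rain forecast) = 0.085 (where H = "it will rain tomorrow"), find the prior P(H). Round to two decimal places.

Bayes' rule in odds form gives O(H|E) = O(H)·[P(E|H)/P(E|¬H)], hence O(H) = O(H|E)/LR.
Posterior odds = 0.085/(1−0.085) = 0.0929. LR = 0.66/0.22 = 3.0000.
Prior odds = 0.0929/3.0000 = 0.0310, so P(H) = 0.0310/(1+0.0310) ≈ 0.03.

P(H) = 0.03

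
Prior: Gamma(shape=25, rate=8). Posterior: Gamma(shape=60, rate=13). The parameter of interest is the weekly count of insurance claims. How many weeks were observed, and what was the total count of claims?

Gamma–Poisson conjugacy: posterior shape = α + Σxᵢ, posterior rate = β + n.
Matching: Σxᵢ = 60 − 25 = 35 and n = 13 − 8 = 5.

n = 5 weeks with total 35 claims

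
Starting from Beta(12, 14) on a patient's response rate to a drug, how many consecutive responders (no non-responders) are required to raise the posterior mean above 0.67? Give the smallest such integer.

k = 17

After k responders and 0 non-responders the posterior is Beta(12+k, 14), with mean (12+k)/(12+14+k).
Set (12+k)/(26+k) > 0.67 and solve: k > (0.67·26 − 12)/(1 − 0.67) = 16.424.
The smallest integer exceeding 16.424 is 17, and checking k=17: (29)/(43) = 0.6744 > 0.67.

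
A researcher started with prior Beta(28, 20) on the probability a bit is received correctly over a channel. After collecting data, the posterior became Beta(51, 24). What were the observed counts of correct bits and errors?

Under Beta–binomial conjugacy the posterior parameters are (α+s, β+f).
So s = 51 − 28 = 23 and f = 24 − 20 = 4.

23 correct bits and 4 errors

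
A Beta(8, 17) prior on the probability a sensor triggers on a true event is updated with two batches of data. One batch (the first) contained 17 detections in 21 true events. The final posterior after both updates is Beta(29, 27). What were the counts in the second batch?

Because Beta–binomial updating is additive in the counts, the combined data contributed (α_post−α_prior, β_post−β_prior) successes and failures.
Total across both batches: 29−8=21 detections, 27−17=10 misses.
Subtract the first batch: 21−17=4 detections and 10−4=6 misses.

4 detections and 6 misses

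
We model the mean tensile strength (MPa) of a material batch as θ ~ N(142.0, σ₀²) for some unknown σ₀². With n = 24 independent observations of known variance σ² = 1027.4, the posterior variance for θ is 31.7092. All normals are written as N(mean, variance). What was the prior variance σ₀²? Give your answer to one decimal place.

σ₀² = 122.3

Posterior precision equals prior precision plus data precision: 1/σ_n² = 1/σ₀² + n/σ².
So 1/σ₀² = 1/31.7092 − 24/1027.4 = 0.031537 − 0.023360 = 0.008177.
Hence σ₀² = 1/0.008177 ≈ 122.3.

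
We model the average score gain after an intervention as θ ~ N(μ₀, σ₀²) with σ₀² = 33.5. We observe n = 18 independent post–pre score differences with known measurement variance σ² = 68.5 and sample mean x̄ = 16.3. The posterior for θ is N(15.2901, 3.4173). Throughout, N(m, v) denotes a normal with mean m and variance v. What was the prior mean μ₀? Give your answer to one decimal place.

With known observation variance, the Normal–Normal posterior has precision τ_n = τ₀ + n/σ² and mean μ_n = (τ₀μ₀ + (n/σ²)x̄)/τ_n.
Here τ₀ = 1/33.5 = 0.029851 and τ_data = 18/68.5 = 0.262774, so τ_n = 0.292625.
Rearranging for μ₀: μ₀ = (μ_n·τ_n − τ_data·x̄)/τ₀ = (15.2901·0.292625 − 0.262774·16.3) / 0.029851 = 0.191049/0.029851 ≈ 6.4.

μ₀ = 6.4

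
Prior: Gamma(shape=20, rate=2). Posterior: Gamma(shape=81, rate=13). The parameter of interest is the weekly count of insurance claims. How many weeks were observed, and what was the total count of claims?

A Gamma(α, β) prior (rate parametrization) on a Poisson rate with n observations summing to S gives posterior Gamma(α+S, β+n).
Matching: Σxᵢ = 81 − 20 = 61 and n = 13 − 2 = 11.

n = 11 weeks with total 61 claims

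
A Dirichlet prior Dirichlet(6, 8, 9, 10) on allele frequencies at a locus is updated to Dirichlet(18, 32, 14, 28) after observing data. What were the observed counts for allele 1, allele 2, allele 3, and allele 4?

For a Dirichlet(α) prior with multinomial counts c, the posterior is Dirichlet(α + c) componentwise.
Counts are posterior − prior componentwise: 18−6=12, 32−8=24, 14−9=5, 28−10=18.

counts (12, 24, 5, 18)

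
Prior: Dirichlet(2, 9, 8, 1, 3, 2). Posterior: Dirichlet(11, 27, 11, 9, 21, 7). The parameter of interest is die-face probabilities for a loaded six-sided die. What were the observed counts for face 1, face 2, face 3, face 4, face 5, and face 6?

counts (9, 18, 3, 8, 18, 5)

For a Dirichlet(α) prior with multinomial counts c, the posterior is Dirichlet(α + c) componentwise.
Counts are posterior − prior componentwise: 11−2=9, 27−9=18, 11−8=3, 9−1=8, 21−3=18, 7−2=5.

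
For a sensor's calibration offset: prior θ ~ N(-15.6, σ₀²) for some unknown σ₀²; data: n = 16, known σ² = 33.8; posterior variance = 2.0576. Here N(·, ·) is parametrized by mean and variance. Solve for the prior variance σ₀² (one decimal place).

σ₀² = 79.2

Posterior precision equals prior precision plus data precision: 1/σ_n² = 1/σ₀² + n/σ².
So 1/σ₀² = 1/2.0576 − 16/33.8 = 0.486003 − 0.473373 = 0.012630.
Hence σ₀² = 1/0.012630 ≈ 79.2.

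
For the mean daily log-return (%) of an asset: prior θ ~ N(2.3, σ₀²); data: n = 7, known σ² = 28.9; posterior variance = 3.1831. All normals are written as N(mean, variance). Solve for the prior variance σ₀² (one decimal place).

σ₀² = 13.9

Posterior precision equals prior precision plus data precision: 1/σ_n² = 1/σ₀² + n/σ².
So 1/σ₀² = 1/3.1831 − 7/28.9 = 0.314159 − 0.242215 = 0.071944.
Hence σ₀² = 1/0.071944 ≈ 13.9.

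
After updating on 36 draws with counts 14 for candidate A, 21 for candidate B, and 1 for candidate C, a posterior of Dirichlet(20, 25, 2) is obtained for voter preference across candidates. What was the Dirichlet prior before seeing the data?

For a Dirichlet(α) prior with multinomial counts c, the posterior is Dirichlet(α + c) componentwise.
Subtract each count from the matching posterior parameter: 20−14=6, 25−21=4, 2−1=1.

Dirichlet(6, 4, 1)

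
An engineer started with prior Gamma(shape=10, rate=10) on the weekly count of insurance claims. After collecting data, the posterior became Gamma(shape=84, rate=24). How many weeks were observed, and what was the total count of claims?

Gamma–Poisson conjugacy: posterior shape = α + Σxᵢ, posterior rate = β + n.
Matching: Σxᵢ = 84 − 10 = 74 and n = 24 − 10 = 14.

n = 14 weeks with total 74 claims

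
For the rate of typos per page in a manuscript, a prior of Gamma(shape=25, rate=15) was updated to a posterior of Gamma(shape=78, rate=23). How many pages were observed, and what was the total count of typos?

Gamma–Poisson conjugacy: posterior shape = α + Σxᵢ, posterior rate = β + n.
Matching: Σxᵢ = 78 − 25 = 53 and n = 23 − 15 = 8.

n = 8 pages with total 53 typos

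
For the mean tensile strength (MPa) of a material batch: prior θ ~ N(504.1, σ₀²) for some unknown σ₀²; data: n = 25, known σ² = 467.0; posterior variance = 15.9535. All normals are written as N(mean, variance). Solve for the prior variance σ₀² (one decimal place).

σ₀² = 109.3

For the Normal–Normal model with known σ², precisions add: τ_n = τ₀ + n/σ².
So 1/σ₀² = 1/15.9535 − 25/467.0 = 0.062682 − 0.053533 = 0.009149.
Hence σ₀² = 1/0.009149 ≈ 109.3.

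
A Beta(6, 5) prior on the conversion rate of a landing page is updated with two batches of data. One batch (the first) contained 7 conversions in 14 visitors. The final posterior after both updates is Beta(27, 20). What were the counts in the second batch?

Because Beta–binomial updating is additive in the counts, the combined data contributed (α_post−α_prior, β_post−β_prior) successes and failures.
Total across both batches: 27−6=21 conversions, 20−5=15 bounces.
Subtract the first batch: 21−7=14 conversions and 15−7=8 bounces.

14 conversions and 8 bounces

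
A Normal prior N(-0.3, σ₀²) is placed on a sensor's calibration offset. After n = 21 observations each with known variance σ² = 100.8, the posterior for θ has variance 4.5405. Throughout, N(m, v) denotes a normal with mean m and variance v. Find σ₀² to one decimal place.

σ₀² = 84.0

Posterior precision equals prior precision plus data precision: 1/σ_n² = 1/σ₀² + n/σ².
So 1/σ₀² = 1/4.5405 − 21/100.8 = 0.220240 − 0.208333 = 0.011907.
Hence σ₀² = 1/0.011907 ≈ 84.0.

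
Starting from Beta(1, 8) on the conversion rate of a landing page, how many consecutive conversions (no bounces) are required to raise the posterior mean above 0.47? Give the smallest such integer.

After k conversions and 0 bounces the posterior is Beta(1+k, 8), with mean (1+k)/(1+8+k).
Set (1+k)/(9+k) > 0.47 and solve: k > (0.47·9 − 1)/(1 − 0.47) = 6.094.
The smallest integer exceeding 6.094 is 7, and checking k=7: (8)/(16) = 0.5000 > 0.47.

k = 7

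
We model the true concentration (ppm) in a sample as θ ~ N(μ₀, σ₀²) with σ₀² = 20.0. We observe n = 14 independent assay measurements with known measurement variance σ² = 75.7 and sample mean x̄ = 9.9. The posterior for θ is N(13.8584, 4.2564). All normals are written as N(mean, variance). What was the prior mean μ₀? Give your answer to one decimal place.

μ₀ = 28.5

With known observation variance, the Normal–Normal posterior has precision τ_n = τ₀ + n/σ² and mean μ_n = (τ₀μ₀ + (n/σ²)x̄)/τ_n.
Here τ₀ = 1/20.0 = 0.050000 and τ_data = 14/75.7 = 0.184941, so τ_n = 0.234941.
Rearranging for μ₀: μ₀ = (μ_n·τ_n − τ_data·x̄)/τ₀ = (13.8584·0.234941 − 0.184941·9.9) / 0.050000 = 1.424990/0.050000 ≈ 28.5.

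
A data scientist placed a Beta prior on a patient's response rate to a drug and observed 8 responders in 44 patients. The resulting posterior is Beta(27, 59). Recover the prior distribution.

Under Beta–binomial conjugacy the posterior parameters are (a+s, b+f).
Subtract the data counts: 27−8=19, 59−36=23.

Beta(19, 23)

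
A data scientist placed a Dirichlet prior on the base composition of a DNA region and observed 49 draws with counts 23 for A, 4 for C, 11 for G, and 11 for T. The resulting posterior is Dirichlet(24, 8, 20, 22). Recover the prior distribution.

Dirichlet(1, 4, 9, 11)

For a Dirichlet(α) prior with multinomial counts c, the posterior is Dirichlet(α + c) componentwise.
Subtract each count from the matching posterior parameter: 24−23=1, 8−4=4, 20−11=9, 22−11=11.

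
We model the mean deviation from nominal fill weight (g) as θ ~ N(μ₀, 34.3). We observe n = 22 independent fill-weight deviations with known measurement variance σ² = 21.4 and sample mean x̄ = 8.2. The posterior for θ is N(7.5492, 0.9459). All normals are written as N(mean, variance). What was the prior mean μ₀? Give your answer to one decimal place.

With known observation variance, the Normal–Normal posterior has precision τ_n = τ₀ + n/σ² and mean μ_n = (τ₀μ₀ + (n/σ²)x̄)/τ_n.
Here τ₀ = 1/34.3 = 0.029155 and τ_data = 22/21.4 = 1.028037, so τ_n = 1.057192.
Rearranging for μ₀: μ₀ = (μ_n·τ_n − τ_data·x̄)/τ₀ = (7.5492·1.057192 − 1.028037·8.2) / 0.029155 = -0.448950/0.029155 ≈ -15.4.

μ₀ = -15.4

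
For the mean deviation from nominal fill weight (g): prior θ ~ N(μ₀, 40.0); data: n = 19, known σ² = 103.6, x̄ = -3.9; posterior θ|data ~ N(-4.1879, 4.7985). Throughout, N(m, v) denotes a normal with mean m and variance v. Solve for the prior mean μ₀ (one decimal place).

μ₀ = -6.3

With known observation variance, the Normal–Normal posterior has precision τ_n = τ₀ + n/σ² and mean μ_n = (τ₀μ₀ + (n/σ²)x̄)/τ_n.
Here τ₀ = 1/40.0 = 0.025000 and τ_data = 19/103.6 = 0.183398, so τ_n = 0.208398.
Rearranging for μ₀: μ₀ = (μ_n·τ_n − τ_data·x̄)/τ₀ = (-4.1879·0.208398 − 0.183398·-3.9) / 0.025000 = -0.157498/0.025000 ≈ -6.3.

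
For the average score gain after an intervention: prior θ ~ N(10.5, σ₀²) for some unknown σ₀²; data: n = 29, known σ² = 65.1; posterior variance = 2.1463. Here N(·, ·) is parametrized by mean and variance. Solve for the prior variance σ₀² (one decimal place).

Posterior precision equals prior precision plus data precision: 1/σ_n² = 1/σ₀² + n/σ².
So 1/σ₀² = 1/2.1463 − 29/65.1 = 0.465918 − 0.445469 = 0.020449.
Hence σ₀² = 1/0.020449 ≈ 48.9.

σ₀² = 48.9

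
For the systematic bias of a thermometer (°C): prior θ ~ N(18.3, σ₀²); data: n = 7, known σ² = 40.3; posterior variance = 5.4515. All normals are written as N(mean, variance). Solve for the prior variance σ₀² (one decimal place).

σ₀² = 102.7

For the Normal–Normal model with known σ², precisions add: τ_n = τ₀ + n/σ².
So 1/σ₀² = 1/5.4515 − 7/40.3 = 0.183436 − 0.173697 = 0.009739.
Hence σ₀² = 1/0.009739 ≈ 102.7.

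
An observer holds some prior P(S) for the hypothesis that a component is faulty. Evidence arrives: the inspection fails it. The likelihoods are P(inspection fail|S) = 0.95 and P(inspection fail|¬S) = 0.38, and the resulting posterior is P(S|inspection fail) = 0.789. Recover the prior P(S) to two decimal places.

In odds form, posterior odds = prior odds × likelihood ratio, so prior odds = posterior odds ÷ LR.
Posterior odds = 0.789/(1−0.789) = 3.7393. LR = 0.95/0.38 = 2.5000.
Prior odds = 3.7393/2.5000 = 1.4957, so P(S) = 1.4957/(1+1.4957) ≈ 0.60.

P(S) = 0.60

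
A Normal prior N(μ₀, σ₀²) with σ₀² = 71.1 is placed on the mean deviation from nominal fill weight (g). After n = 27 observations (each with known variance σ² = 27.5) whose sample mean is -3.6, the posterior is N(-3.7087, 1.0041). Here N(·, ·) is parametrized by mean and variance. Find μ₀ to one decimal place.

μ₀ = -11.3

The posterior mean is a precision-weighted average: μ_n = (τ₀μ₀ + τ_data·x̄)/(τ₀+τ_data), with τ₀=1/σ₀² and τ_data=n/σ².
Here τ₀ = 1/71.1 = 0.014065 and τ_data = 27/27.5 = 0.981818, so τ_n = 0.995883.
Rearranging for μ₀: μ₀ = (μ_n·τ_n − τ_data·x̄)/τ₀ = (-3.7087·0.995883 − 0.981818·-3.6) / 0.014065 = -0.158886/0.014065 ≈ -11.3.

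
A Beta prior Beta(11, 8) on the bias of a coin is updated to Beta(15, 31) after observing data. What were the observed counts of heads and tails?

4 heads and 23 tails

Under Beta–binomial conjugacy the posterior parameters are (a+s, b+f).
Match parameters: s=15−11=4, f=31−8=23.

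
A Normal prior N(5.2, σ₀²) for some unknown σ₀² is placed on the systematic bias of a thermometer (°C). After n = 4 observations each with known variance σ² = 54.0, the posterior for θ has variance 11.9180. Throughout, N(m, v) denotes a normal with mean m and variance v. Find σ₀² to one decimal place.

Posterior precision equals prior precision plus data precision: 1/σ_n² = 1/σ₀² + n/σ².
So 1/σ₀² = 1/11.9180 − 4/54.0 = 0.083907 − 0.074074 = 0.009833.
Hence σ₀² = 1/0.009833 ≈ 101.7.

σ₀² = 101.7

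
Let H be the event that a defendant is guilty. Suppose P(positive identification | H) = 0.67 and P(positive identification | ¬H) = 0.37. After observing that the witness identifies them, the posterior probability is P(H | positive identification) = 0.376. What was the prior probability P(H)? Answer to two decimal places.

In odds form, posterior odds = prior odds × likelihood ratio, so prior odds = posterior odds ÷ LR.
Posterior odds = 0.376/(1−0.376) = 0.6026. LR = 0.67/0.37 = 1.8108.
Prior odds = 0.6026/1.8108 = 0.3328, so P(H) = 0.3328/(1+0.3328) ≈ 0.25.

P(H) = 0.25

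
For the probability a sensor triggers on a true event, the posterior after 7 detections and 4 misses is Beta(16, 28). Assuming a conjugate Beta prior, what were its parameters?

Beta(9, 24)

Beta is conjugate to the binomial likelihood: posterior = Beta(α+s, β+f).
Subtract the data counts: 16−7=9, 28−4=24.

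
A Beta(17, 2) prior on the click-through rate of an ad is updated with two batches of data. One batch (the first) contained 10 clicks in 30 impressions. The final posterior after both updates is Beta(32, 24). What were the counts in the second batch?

5 clicks and 2 non-clicks

Because Beta–binomial updating is additive in the counts, the combined data contributed (α_post−α_prior, β_post−β_prior) successes and failures.
Total across both batches: 32−17=15 clicks, 24−2=22 non-clicks.
Subtract the first batch: 15−10=5 clicks and 22−20=2 non-clicks.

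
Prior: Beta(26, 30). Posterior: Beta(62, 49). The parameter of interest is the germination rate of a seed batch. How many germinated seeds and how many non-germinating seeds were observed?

Under Beta–binomial conjugacy the posterior parameters are (a+s, b+f).
So s = 62 − 26 = 36 and f = 49 − 30 = 19.

36 germinated seeds and 19 non-germinating seeds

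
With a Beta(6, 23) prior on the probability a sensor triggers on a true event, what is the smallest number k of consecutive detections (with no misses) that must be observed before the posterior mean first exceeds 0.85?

k = 125

After k detections and 0 misses the posterior is Beta(6+k, 23), with mean (6+k)/(6+23+k).
Set (6+k)/(29+k) > 0.85 and solve: k > (0.85·29 − 6)/(1 − 0.85) = 124.333.
The smallest integer exceeding 124.333 is 125.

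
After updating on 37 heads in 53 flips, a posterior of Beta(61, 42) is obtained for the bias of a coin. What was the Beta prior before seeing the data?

A Beta(a, b) prior with s successes and f failures in binomial data gives a Beta(a+s, b+f) posterior.
Subtract the data counts: 61−37=24, 42−16=26.

Beta(24, 26)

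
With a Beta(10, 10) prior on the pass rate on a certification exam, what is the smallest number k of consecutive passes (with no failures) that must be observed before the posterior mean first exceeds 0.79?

k = 28

After k passes and 0 failures the posterior is Beta(10+k, 10), with mean (10+k)/(10+10+k).
Set (10+k)/(20+k) > 0.79 and solve: k > (0.79·20 − 10)/(1 − 0.79) = 27.619.
The smallest integer exceeding 27.619 is 28, and checking k=28: (38)/(48) = 0.7917 > 0.79.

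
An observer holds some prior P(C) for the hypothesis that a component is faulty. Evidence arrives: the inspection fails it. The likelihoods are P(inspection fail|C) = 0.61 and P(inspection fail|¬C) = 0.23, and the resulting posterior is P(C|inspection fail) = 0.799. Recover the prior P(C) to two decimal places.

Bayes' rule in odds form gives O(C|E) = O(C)·[P(E|C)/P(E|¬C)], hence O(C) = O(C|E)/LR.
Posterior odds = 0.799/(1−0.799) = 3.9751. LR = 0.61/0.23 = 2.6522.
Prior odds = 3.9751/2.6522 = 1.4988, so P(C) = 1.4988/(1+1.4988) ≈ 0.60.

P(C) = 0.60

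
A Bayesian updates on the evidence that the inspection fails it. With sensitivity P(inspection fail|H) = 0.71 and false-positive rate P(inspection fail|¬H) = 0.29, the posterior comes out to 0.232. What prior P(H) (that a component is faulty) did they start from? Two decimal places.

Bayes' rule in odds form gives O(H|E) = O(H)·[P(E|H)/P(E|¬H)], hence O(H) = O(H|E)/LR.
Posterior odds = 0.232/(1−0.232) = 0.3021. LR = 0.71/0.29 = 2.4483.
Prior odds = 0.3021/2.4483 = 0.1234, so P(H) = 0.1234/(1+0.1234) ≈ 0.11.

P(H) = 0.11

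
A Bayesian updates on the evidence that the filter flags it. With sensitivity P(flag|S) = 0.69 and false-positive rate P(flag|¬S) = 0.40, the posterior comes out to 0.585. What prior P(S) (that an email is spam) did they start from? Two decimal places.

P(S) = 0.45

In odds form, posterior odds = prior odds × likelihood ratio, so prior odds = posterior odds ÷ LR.
Posterior odds = 0.585/(1−0.585) = 1.4096. LR = 0.69/0.40 = 1.7250.
Prior odds = 1.4096/1.7250 = 0.8172, so P(S) = 0.8172/(1+0.8172) ≈ 0.45.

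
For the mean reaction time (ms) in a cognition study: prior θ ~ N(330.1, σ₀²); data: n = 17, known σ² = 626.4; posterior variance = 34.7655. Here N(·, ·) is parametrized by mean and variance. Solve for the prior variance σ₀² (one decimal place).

Posterior precision equals prior precision plus data precision: 1/σ_n² = 1/σ₀² + n/σ².
So 1/σ₀² = 1/34.7655 − 17/626.4 = 0.028764 − 0.027139 = 0.001625.
Hence σ₀² = 1/0.001625 ≈ 615.4.

σ₀² = 615.4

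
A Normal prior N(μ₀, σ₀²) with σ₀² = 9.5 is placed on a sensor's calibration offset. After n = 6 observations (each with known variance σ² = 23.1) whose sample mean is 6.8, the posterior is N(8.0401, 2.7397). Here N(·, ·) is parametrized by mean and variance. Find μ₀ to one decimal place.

μ₀ = 11.1

With known observation variance, the Normal–Normal posterior has precision τ_n = τ₀ + n/σ² and mean μ_n = (τ₀μ₀ + (n/σ²)x̄)/τ_n.
Here τ₀ = 1/9.5 = 0.105263 and τ_data = 6/23.1 = 0.259740, so τ_n = 0.365003.
Rearranging for μ₀: μ₀ = (μ_n·τ_n − τ_data·x̄)/τ₀ = (8.0401·0.365003 − 0.259740·6.8) / 0.105263 = 1.168429/0.105263 ≈ 11.1.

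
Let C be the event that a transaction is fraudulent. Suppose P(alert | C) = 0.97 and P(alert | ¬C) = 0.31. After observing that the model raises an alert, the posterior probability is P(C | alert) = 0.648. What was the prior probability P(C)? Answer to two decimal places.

P(C) = 0.37

Bayes' rule in odds form gives O(C|E) = O(C)·[P(E|C)/P(E|¬C)], hence O(C) = O(C|E)/LR.
Posterior odds = 0.648/(1−0.648) = 1.8409. LR = 0.97/0.31 = 3.1290.
Prior odds = 1.8409/3.1290 = 0.5883, so P(C) = 0.5883/(1+0.5883) ≈ 0.37.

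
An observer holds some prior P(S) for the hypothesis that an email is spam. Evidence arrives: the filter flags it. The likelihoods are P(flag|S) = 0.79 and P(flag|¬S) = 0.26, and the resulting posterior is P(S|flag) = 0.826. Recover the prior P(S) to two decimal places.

P(S) = 0.61

Bayes' rule in odds form gives O(S|E) = O(S)·[P(E|S)/P(E|¬S)], hence O(S) = O(S|E)/LR.
Posterior odds = 0.826/(1−0.826) = 4.7471. LR = 0.79/0.26 = 3.0385.
Prior odds = 4.7471/3.0385 = 1.5623, so P(S) = 1.5623/(1+1.5623) ≈ 0.61.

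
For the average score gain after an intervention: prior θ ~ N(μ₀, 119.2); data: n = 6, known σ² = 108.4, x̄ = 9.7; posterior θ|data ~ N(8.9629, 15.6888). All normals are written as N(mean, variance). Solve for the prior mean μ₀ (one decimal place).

μ₀ = 4.1

The posterior mean is a precision-weighted average: μ_n = (τ₀μ₀ + τ_data·x̄)/(τ₀+τ_data), with τ₀=1/σ₀² and τ_data=n/σ².
Here τ₀ = 1/119.2 = 0.008389 and τ_data = 6/108.4 = 0.055351, so τ_n = 0.063740.
Rearranging for μ₀: μ₀ = (μ_n·τ_n − τ_data·x̄)/τ₀ = (8.9629·0.063740 − 0.055351·9.7) / 0.008389 = 0.034391/0.008389 ≈ 4.1.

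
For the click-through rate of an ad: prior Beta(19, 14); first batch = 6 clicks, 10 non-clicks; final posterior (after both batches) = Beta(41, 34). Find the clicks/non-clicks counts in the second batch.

16 clicks and 10 non-clicks

Because Beta–binomial updating is additive in the counts, the combined data contributed (α_post−α_prior, β_post−β_prior) successes and failures.
Total across both batches: 41−19=22 clicks, 34−14=20 non-clicks.
Subtract the first batch: 22−6=16 clicks and 20−10=10 non-clicks.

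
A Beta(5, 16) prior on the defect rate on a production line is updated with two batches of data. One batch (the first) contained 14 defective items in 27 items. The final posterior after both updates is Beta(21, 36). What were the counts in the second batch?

Sequential conjugate updates are equivalent to a single update on the pooled data, so total successes = posterior α − prior α and total failures = posterior β − prior β.
Total across both batches: 21−5=16 defective items, 36−16=20 good items.
Subtract the first batch: 16−14=2 defective items and 20−13=7 good items.

2 defective items and 7 good items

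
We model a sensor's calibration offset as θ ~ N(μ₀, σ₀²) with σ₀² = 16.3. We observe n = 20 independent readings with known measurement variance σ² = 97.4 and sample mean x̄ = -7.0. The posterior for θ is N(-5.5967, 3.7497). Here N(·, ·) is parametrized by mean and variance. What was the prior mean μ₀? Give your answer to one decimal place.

μ₀ = -0.9

With known observation variance, the Normal–Normal posterior has precision τ_n = τ₀ + n/σ² and mean μ_n = (τ₀μ₀ + (n/σ²)x̄)/τ_n.
Here τ₀ = 1/16.3 = 0.061350 and τ_data = 20/97.4 = 0.205339, so τ_n = 0.266689.
Rearranging for μ₀: μ₀ = (μ_n·τ_n − τ_data·x̄)/τ₀ = (-5.5967·0.266689 − 0.205339·-7.0) / 0.061350 = -0.055205/0.061350 ≈ -0.9.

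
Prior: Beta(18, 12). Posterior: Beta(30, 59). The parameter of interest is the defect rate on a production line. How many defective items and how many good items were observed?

A Beta(a, b) prior with s successes and f failures in binomial data gives a Beta(a+s, b+f) posterior.
So s = 30 − 18 = 12 and f = 59 − 12 = 47.

12 defective items and 47 good items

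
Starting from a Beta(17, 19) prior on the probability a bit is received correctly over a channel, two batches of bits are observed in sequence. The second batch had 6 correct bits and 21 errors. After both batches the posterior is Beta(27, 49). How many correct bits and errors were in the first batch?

4 correct bits and 9 errors

Because Beta–binomial updating is additive in the counts, the combined data contributed (α_post−α_prior, β_post−β_prior) successes and failures.
Total across both batches: 27−17=10 correct bits, 49−19=30 errors.
Subtract the second batch: 10−6=4 correct bits and 30−21=9 errors.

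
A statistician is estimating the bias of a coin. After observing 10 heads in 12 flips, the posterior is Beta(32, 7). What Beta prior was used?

A Beta(a, b) prior with s successes and f failures in binomial data gives a Beta(a+s, b+f) posterior.
Subtract the data counts: 32−10=22, 7−2=5.

Beta(22, 5)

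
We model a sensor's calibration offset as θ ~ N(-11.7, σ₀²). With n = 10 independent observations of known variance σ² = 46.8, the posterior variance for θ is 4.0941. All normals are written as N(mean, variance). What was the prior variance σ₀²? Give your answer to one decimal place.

For the Normal–Normal model with known σ², precisions add: τ_n = τ₀ + n/σ².
So 1/σ₀² = 1/4.0941 − 10/46.8 = 0.244254 − 0.213675 = 0.030579.
Hence σ₀² = 1/0.030579 ≈ 32.7.

σ₀² = 32.7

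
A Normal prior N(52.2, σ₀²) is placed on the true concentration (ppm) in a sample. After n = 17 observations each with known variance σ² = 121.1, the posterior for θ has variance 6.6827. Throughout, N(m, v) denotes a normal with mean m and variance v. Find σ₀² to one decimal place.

σ₀² = 108.0

For the Normal–Normal model with known σ², precisions add: τ_n = τ₀ + n/σ².
So 1/σ₀² = 1/6.6827 − 17/121.1 = 0.149640 − 0.140380 = 0.009260.
Hence σ₀² = 1/0.009260 ≈ 108.0.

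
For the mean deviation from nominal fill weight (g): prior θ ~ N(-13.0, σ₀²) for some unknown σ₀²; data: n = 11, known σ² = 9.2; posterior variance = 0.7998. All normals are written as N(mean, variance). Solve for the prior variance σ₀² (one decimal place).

For the Normal–Normal model with known σ², precisions add: τ_n = τ₀ + n/σ².
So 1/σ₀² = 1/0.7998 − 11/9.2 = 1.250313 − 1.195652 = 0.054661.
Hence σ₀² = 1/0.054661 ≈ 18.3.

σ₀² = 18.3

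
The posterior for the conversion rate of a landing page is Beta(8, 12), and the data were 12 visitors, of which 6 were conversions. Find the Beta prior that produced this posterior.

Beta(2, 6)

Beta is conjugate to the binomial likelihood: posterior = Beta(α+s, β+f).
Subtract the data counts: 8−6=2, 12−6=6.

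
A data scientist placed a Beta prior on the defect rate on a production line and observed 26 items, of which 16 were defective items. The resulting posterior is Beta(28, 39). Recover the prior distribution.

Beta(12, 29)

A Beta(a, b) prior with s successes and f failures in binomial data gives a Beta(a+s, b+f) posterior.
So a = 28 − 16 = 12 and b = 39 − 10 = 29.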